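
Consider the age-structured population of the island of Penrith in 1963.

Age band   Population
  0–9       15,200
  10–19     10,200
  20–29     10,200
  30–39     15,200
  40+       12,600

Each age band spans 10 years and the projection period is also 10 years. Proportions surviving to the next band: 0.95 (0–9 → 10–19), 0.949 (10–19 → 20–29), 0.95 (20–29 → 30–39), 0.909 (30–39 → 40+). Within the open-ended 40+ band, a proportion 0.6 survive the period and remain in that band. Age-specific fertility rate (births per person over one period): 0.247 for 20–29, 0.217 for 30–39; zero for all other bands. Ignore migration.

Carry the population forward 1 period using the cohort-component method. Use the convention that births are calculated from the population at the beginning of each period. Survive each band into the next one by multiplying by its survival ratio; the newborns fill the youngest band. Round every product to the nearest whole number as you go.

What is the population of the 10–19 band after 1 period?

14440

Numbering the bands 1..5 from youngest to oldest:
Period 1:
Births: 10200 * 0.247 = 2519, 15200 * 0.217 = 3298 ⇒ total 5817
Band 2: 15200 * 0.95 = 14440
Band 3: 10200 * 0.949 = 9680
Band 4: 10200 * 0.95 = 9690
Band 5: 15200 * 0.909 + 12600 * 0.6 = 13817 + 7560 = 21377
End of period: [5817, 14440, 9680, 9690, 21377]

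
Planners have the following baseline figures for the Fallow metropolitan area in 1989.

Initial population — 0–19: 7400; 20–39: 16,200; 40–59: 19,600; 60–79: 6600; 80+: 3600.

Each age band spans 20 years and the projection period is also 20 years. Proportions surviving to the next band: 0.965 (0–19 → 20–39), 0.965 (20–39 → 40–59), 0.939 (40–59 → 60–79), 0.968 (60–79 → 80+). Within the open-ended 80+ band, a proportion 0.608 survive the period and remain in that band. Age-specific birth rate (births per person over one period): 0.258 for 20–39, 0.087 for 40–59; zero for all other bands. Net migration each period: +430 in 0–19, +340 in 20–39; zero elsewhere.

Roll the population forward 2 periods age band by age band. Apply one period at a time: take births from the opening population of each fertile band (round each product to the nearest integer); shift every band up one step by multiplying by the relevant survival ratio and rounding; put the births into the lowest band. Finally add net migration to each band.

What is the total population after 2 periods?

(Bands numbered youngest = 1 to oldest = 5.)
[period 1]
Births: 16200 * 0.258 = 4180  |  19600 * 0.087 = 1705 → 5885
Band 2: 7400 * 0.965 = 7141
Band 3: 16200 * 0.965 = 15633
Band 4: 19600 * 0.939 = 18404
Band 5: 6600 * 0.968 + 3600 * 0.608 = 6389 + 2189 = 8578
Net migration: Band 1 + 430 → 6315; Band 2 + 340 → 7481
Giving 6315 / 7481 / 15633 / 18404 / 8578.
[period 2]
Births: 7481 * 0.258 = 1930  |  15633 * 0.087 = 1360 → 3290
Band 2: 6315 * 0.965 = 6094
Band 3: 7481 * 0.965 = 7219
Band 4: 15633 * 0.939 = 14679
Band 5: 18404 * 0.968 + 8578 * 0.608 = 17815 + 5215 = 23030
Net migration: Band 1 + 430 → 3720; Band 2 + 340 → 6434
Giving 3720 / 6434 / 7219 / 14679 / 23030.
Total after period 2: 3720 + 6434 + 7219 + 14679 + 23030 = 55082

55082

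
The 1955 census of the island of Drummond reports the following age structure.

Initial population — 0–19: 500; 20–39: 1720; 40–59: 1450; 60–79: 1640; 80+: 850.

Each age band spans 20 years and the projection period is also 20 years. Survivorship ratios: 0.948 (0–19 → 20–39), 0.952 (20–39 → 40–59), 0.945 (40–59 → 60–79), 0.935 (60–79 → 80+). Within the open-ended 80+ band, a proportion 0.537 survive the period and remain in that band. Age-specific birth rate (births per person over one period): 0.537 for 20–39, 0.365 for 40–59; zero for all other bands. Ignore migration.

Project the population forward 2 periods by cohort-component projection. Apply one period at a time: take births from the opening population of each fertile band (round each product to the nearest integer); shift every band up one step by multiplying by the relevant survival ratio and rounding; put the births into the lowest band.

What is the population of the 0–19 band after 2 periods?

853

Period 1:
Births: 1720 * 0.537 = 924  |  1450 * 0.365 = 529 → 1453
20–39: 500 * 0.948 = 474
40–59: 1720 * 0.952 = 1637
60–79: 1450 * 0.945 = 1370
80+: 1640 * 0.935 + 850 * 0.537 = 1533 + 456 = 1989
→ [1453, 474, 1637, 1370, 1989]
Period 2:
Births: 474 * 0.537 = 255  |  1637 * 0.365 = 598 → 853
20–39: 1453 * 0.948 = 1377
40–59: 474 * 0.952 = 451
60–79: 1637 * 0.945 = 1547
80+: 1370 * 0.935 + 1989 * 0.537 = 1281 + 1068 = 2349
→ [853, 1377, 451, 1547, 2349]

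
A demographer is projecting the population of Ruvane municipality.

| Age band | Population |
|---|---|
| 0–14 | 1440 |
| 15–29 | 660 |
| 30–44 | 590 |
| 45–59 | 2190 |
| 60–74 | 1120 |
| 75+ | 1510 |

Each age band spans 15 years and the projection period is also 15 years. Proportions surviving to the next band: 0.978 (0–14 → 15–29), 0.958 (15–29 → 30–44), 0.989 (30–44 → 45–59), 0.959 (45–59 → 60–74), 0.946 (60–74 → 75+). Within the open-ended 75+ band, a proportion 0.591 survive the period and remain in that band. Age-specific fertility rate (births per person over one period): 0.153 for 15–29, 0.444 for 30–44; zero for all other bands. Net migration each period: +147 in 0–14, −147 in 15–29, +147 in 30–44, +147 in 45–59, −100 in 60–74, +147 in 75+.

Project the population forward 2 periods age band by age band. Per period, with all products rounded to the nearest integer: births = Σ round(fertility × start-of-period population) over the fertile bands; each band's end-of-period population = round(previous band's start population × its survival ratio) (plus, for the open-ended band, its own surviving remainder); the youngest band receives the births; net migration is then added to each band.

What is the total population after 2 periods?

[period 1]
Births: 660 × 0.153 = 101 ; 590 × 0.444 = 262 → total 363
15–29: 1440 × 0.978 = 1408
30–44: 660 × 0.958 = 632
45–59: 590 × 0.989 = 584
60–74: 2190 × 0.959 = 2100
75+: 1120 × 0.946 + 1510 × 0.591 = 1060 + 892 = 1952
Net migration: 0–14 + 147 → 510; 15–29 − 147 → 1261; 30–44 + 147 → 779; 45–59 + 147 → 731; 60–74 − 100 → 2000; 75+ + 147 → 2099
Giving 510 / 1261 / 779 / 731 / 2000 / 2099.
[period 2]
Births: 1261 × 0.153 = 193 ; 779 × 0.444 = 346 → total 539
15–29: 510 × 0.978 = 499
30–44: 1261 × 0.958 = 1208
45–59: 779 × 0.989 = 770
60–74: 731 × 0.959 = 701
75+: 2000 × 0.946 + 2099 × 0.591 = 1892 + 1241 = 3133
Net migration: 0–14 + 147 → 686; 15–29 − 147 → 352; 30–44 + 147 → 1355; 45–59 + 147 → 917; 60–74 − 100 → 601; 75+ + 147 → 3280
Giving 686 / 352 / 1355 / 917 / 601 / 3280.
Total after period 2: 686 + 352 + 1355 + 917 + 601 + 3280 = 7191

7191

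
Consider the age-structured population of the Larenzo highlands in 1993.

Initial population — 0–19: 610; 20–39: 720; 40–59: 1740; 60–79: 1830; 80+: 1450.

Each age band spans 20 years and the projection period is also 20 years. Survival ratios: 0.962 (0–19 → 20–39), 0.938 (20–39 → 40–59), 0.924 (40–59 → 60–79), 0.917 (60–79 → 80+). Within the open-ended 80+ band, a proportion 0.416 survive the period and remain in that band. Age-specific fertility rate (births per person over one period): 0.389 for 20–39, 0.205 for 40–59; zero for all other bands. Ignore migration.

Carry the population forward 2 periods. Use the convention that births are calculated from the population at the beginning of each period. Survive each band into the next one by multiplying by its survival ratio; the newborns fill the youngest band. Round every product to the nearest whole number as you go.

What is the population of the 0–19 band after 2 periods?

(Groups numbered youngest = 1 to oldest = 5.)
— Period 1 —
Births: 720 * 0.389 = 280  |  1740 * 0.205 = 357 → 637
Group 2: 610 * 0.962 = 587
Group 3: 720 * 0.938 = 675
Group 4: 1740 * 0.924 = 1608
Group 5: 1830 * 0.917 + 1450 * 0.416 = 1678 + 603 = 2281
End of period: [637, 587, 675, 1608, 2281]
— Period 2 —
Births: 587 * 0.389 = 228  |  675 * 0.205 = 138 → 366
Group 2: 637 * 0.962 = 613
Group 3: 587 * 0.938 = 551
Group 4: 675 * 0.924 = 624
Group 5: 1608 * 0.917 + 2281 * 0.416 = 1475 + 949 = 2424
End of period: [366, 613, 551, 624, 2424]

366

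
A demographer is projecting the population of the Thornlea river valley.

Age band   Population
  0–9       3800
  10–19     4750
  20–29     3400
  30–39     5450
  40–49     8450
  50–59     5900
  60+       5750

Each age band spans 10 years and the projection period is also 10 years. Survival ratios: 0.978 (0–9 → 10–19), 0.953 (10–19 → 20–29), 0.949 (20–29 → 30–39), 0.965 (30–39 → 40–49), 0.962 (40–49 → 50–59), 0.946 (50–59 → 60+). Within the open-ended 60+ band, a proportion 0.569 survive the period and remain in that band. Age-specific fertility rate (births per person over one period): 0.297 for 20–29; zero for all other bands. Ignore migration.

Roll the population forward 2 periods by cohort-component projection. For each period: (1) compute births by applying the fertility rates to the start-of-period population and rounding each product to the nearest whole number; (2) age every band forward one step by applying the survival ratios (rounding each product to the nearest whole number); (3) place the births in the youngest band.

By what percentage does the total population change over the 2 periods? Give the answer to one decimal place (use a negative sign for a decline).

Period 1:
Births: 3400 * 0.297 = 1010
10–19: 3800 * 0.978 = 3716
20–29: 4750 * 0.953 = 4527
30–39: 3400 * 0.949 = 3227
40–49: 5450 * 0.965 = 5259
50–59: 8450 * 0.962 = 8129
60+: 5900 * 0.946 + 5750 * 0.569 = 5581 + 3272 = 8853
End of period: [1010, 3716, 4527, 3227, 5259, 8129, 8853]
Period 2:
Births: 4527 * 0.297 = 1345
10–19: 1010 * 0.978 = 988
20–29: 3716 * 0.953 = 3541
30–39: 4527 * 0.949 = 4296
40–49: 3227 * 0.965 = 3114
50–59: 5259 * 0.962 = 5059
60+: 8129 * 0.946 + 8853 * 0.569 = 7690 + 5037 = 12727
End of period: [1345, 988, 3541, 4296, 3114, 5059, 12727]
Total: 37500 → 31070; change = -6430; percentage change = -17.1%

-17.1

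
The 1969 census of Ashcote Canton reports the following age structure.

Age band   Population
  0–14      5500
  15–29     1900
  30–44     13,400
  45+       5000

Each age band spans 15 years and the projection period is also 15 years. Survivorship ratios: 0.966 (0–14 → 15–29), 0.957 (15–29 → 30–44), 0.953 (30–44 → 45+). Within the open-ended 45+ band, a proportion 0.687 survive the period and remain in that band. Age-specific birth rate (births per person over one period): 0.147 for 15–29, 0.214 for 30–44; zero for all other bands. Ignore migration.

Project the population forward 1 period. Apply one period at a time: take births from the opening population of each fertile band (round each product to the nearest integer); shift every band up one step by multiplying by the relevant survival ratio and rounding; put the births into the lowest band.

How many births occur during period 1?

— Period 1 —
Births: 1900 × 0.147 = 279  |  13400 × 0.214 = 2868 ⇒ total 3147
15–29: 5500 × 0.966 = 5313
30–44: 1900 × 0.957 = 1818
45+: 13400 × 0.953 + 5000 × 0.687 = 12770 + 3435 = 16205
Population now: 0–14=3147, 15–29=5313, 30–44=1818, 45+=16205

3147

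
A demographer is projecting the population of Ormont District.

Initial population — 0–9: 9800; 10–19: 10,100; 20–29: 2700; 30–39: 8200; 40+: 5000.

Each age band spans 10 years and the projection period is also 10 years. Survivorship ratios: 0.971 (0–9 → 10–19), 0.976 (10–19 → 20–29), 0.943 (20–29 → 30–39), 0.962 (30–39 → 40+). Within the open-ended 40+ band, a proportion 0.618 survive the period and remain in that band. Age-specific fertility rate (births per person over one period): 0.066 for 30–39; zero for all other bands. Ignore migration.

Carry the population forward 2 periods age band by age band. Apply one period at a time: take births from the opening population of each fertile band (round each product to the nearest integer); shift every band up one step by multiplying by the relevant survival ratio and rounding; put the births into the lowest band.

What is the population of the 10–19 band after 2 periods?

525

(Groups numbered youngest = 1 to oldest = 5.)
[period 1]
Births: 8200 × 0.066 = 541
Group 2: 9800 × 0.971 = 9516
Group 3: 10100 × 0.976 = 9858
Group 4: 2700 × 0.943 = 2546
Group 5: 8200 × 0.962 + 5000 × 0.618 = 7888 + 3090 = 10978
Population now: 0–9=541, 10–19=9516, 20–29=9858, 30–39=2546, 40+=10978
[period 2]
Births: 2546 × 0.066 = 168
Group 2: 541 × 0.971 = 525
Group 3: 9516 × 0.976 = 9288
Group 4: 9858 × 0.943 = 9296
Group 5: 2546 × 0.962 + 10978 × 0.618 = 2449 + 6784 = 9233
Population now: 0–9=168, 10–19=525, 20–29=9288, 30–39=9296, 40+=9233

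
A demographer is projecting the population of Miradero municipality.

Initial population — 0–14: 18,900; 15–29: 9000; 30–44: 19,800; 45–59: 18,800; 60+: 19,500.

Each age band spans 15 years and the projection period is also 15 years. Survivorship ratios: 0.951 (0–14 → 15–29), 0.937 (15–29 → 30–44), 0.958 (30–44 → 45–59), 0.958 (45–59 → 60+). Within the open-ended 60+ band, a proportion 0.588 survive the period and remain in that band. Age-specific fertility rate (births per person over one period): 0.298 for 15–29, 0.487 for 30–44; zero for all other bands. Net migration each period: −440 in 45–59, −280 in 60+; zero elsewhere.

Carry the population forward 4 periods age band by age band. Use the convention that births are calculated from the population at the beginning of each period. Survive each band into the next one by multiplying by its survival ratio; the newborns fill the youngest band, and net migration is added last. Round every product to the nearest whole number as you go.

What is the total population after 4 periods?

[period 1]
Births: 9000 * 0.298 = 2682, 19800 * 0.487 = 9643 — total 12325
15–29: 18900 * 0.951 = 17974
30–44: 9000 * 0.937 = 8433
45–59: 19800 * 0.958 = 18968
60+: 18800 * 0.958 + 19500 * 0.588 = 18010 + 11466 = 29476
Net migration: 45–59 − 440 → 18528; 60+ − 280 → 29196
→ [12325, 17974, 8433, 18528, 29196]
[period 2]
Births: 17974 * 0.298 = 5356, 8433 * 0.487 = 4107 — total 9463
15–29: 12325 * 0.951 = 11721
30–44: 17974 * 0.937 = 16842
45–59: 8433 * 0.958 = 8079
60+: 18528 * 0.958 + 29196 * 0.588 = 17750 + 17167 = 34917
Net migration: 45–59 − 440 → 7639; 60+ − 280 → 34637
→ [9463, 11721, 16842, 7639, 34637]
[period 3]
Births: 11721 * 0.298 = 3493, 16842 * 0.487 = 8202 — total 11695
15–29: 9463 * 0.951 = 8999
30–44: 11721 * 0.937 = 10983
45–59: 16842 * 0.958 = 16135
60+: 7639 * 0.958 + 34637 * 0.588 = 7318 + 20367 = 27685
Net migration: 45–59 − 440 → 15695; 60+ − 280 → 27405
→ [11695, 8999, 10983, 15695, 27405]
[period 4]
Births: 8999 * 0.298 = 2682, 10983 * 0.487 = 5349 — total 8031
15–29: 11695 * 0.951 = 11122
30–44: 8999 * 0.937 = 8432
45–59: 10983 * 0.958 = 10522
60+: 15695 * 0.958 + 27405 * 0.588 = 15036 + 16114 = 31150
Net migration: 45–59 − 440 → 10082; 60+ − 280 → 30870
→ [8031, 11122, 8432, 10082, 30870]
Total after period 4: 8031 + 11122 + 8432 + 10082 + 30870 = 68537

68537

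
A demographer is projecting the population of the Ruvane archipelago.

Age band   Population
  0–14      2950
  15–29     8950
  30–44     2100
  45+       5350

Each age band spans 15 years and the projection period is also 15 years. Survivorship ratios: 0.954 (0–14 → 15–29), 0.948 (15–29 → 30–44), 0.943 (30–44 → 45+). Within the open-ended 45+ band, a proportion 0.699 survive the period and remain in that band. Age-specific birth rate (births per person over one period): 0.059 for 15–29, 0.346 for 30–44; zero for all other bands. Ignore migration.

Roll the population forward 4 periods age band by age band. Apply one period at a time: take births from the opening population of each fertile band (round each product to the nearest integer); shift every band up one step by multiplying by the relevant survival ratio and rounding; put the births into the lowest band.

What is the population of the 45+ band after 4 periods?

8691

Let group 1 be 0–14 through group 4 = 45+.
Period 1.
Births: 8950 × 0.059 = 528, 2100 × 0.346 = 727 → total 1255
Group 2: 2950 × 0.954 = 2814
Group 3: 8950 × 0.948 = 8485
Group 4: 2100 × 0.943 + 5350 × 0.699 = 1980 + 3740 = 5720
Population now: 0–14=1255, 15–29=2814, 30–44=8485, 45+=5720
Period 2.
Births: 2814 × 0.059 = 166, 8485 × 0.346 = 2936 → total 3102
Group 2: 1255 × 0.954 = 1197
Group 3: 2814 × 0.948 = 2668
Group 4: 8485 × 0.943 + 5720 × 0.699 = 8001 + 3998 = 11999
Population now: 0–14=3102, 15–29=1197, 30–44=2668, 45+=11999
Period 3.
Births: 1197 × 0.059 = 71, 2668 × 0.346 = 923 → total 994
Group 2: 3102 × 0.954 = 2959
Group 3: 1197 × 0.948 = 1135
Group 4: 2668 × 0.943 + 11999 × 0.699 = 2516 + 8387 = 10903
Population now: 0–14=994, 15–29=2959, 30–44=1135, 45+=10903
Period 4.
Births: 2959 × 0.059 = 175, 1135 × 0.346 = 393 → total 568
Group 2: 994 × 0.954 = 948
Group 3: 2959 × 0.948 = 2805
Group 4: 1135 × 0.943 + 10903 × 0.699 = 1070 + 7621 = 8691
Population now: 0–14=568, 15–29=948, 30–44=2805, 45+=8691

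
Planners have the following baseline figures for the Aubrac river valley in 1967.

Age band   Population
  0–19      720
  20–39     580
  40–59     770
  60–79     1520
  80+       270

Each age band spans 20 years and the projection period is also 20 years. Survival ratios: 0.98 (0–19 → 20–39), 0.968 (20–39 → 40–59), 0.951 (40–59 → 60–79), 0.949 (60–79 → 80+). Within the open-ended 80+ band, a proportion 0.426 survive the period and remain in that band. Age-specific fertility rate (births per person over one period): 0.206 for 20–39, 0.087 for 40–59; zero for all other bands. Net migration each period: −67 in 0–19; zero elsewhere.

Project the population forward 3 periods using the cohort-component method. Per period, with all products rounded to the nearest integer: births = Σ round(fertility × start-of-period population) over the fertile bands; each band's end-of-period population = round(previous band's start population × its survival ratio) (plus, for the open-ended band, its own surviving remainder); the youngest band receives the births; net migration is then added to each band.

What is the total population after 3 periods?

1989

(Bands numbered youngest = 1 to oldest = 5.)
— Period 1 —
Births: 580 × 0.206 = 119, 770 × 0.087 = 67 ⇒ total 186
Band 2: 720 × 0.98 = 706
Band 3: 580 × 0.968 = 561
Band 4: 770 × 0.951 = 732
Band 5: 1520 × 0.949 + 270 × 0.426 = 1442 + 115 = 1557
Net migration: Band 1 − 67 → 119
Giving 119 / 706 / 561 / 732 / 1557.
— Period 2 —
Births: 706 × 0.206 = 145, 561 × 0.087 = 49 ⇒ total 194
Band 2: 119 × 0.98 = 117
Band 3: 706 × 0.968 = 683
Band 4: 561 × 0.951 = 534
Band 5: 732 × 0.949 + 1557 × 0.426 = 695 + 663 = 1358
Net migration: Band 1 − 67 → 127
Giving 127 / 117 / 683 / 534 / 1358.
— Period 3 —
Births: 117 × 0.206 = 24, 683 × 0.087 = 59 ⇒ total 83
Band 2: 127 × 0.98 = 124
Band 3: 117 × 0.968 = 113
Band 4: 683 × 0.951 = 650
Band 5: 534 × 0.949 + 1358 × 0.426 = 507 + 579 = 1086
Net migration: Band 1 − 67 → 16
Giving 16 / 124 / 113 / 650 / 1086.
Total after period 3: 16 + 124 + 113 + 650 + 1086 = 1989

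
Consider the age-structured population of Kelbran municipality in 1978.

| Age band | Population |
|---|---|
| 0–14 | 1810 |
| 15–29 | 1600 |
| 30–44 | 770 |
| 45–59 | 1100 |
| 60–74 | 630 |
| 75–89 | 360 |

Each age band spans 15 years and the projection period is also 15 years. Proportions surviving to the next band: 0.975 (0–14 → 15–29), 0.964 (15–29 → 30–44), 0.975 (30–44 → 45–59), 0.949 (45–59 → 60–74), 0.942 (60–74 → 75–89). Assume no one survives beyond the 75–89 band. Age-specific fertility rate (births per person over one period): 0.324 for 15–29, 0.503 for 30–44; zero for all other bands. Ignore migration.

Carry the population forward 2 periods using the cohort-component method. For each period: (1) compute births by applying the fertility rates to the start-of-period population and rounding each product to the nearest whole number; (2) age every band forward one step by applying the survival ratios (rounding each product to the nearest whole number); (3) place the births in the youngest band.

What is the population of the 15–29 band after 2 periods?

882

Period 1.
Births: 1600 × 0.324 = 518  |  770 × 0.503 = 387 ⇒ total 905
15–29: 1810 × 0.975 = 1765
30–44: 1600 × 0.964 = 1542
45–59: 770 × 0.975 = 751
60–74: 1100 × 0.949 = 1044
75–89: 630 × 0.942 = 593
End of period: [905, 1765, 1542, 751, 1044, 593]
Period 2.
Births: 1765 × 0.324 = 572  |  1542 × 0.503 = 776 ⇒ total 1348
15–29: 905 × 0.975 = 882
30–44: 1765 × 0.964 = 1701
45–59: 1542 × 0.975 = 1503
60–74: 751 × 0.949 = 713
75–89: 1044 × 0.942 = 983
End of period: [1348, 882, 1701, 1503, 713, 983]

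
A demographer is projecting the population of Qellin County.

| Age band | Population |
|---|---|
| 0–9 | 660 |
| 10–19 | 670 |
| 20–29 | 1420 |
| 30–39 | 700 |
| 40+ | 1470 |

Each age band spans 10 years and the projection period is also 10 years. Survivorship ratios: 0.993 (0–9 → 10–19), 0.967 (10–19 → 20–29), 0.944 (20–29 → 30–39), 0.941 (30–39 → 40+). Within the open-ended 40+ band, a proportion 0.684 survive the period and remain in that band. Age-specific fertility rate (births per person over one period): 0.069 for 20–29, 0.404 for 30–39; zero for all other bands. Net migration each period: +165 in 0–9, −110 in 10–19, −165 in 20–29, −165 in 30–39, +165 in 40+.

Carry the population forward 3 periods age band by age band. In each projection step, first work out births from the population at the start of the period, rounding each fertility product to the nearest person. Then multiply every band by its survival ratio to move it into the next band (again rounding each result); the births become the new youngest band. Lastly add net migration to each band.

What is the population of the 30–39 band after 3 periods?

177

— Period 1 —
Births: 1420 × 0.069 = 98 ; 700 × 0.404 = 283 → 381
10–19: 660 × 0.993 = 655
20–29: 670 × 0.967 = 648
30–39: 1420 × 0.944 = 1340
40+: 700 × 0.941 + 1470 × 0.684 = 659 + 1005 = 1664
Net migration: 0–9 + 165 → 546; 10–19 − 110 → 545; 20–29 − 165 → 483; 30–39 − 165 → 1175; 40+ + 165 → 1829
→ [546, 545, 483, 1175, 1829]
— Period 2 —
Births: 483 × 0.069 = 33 ; 1175 × 0.404 = 475 → 508
10–19: 546 × 0.993 = 542
20–29: 545 × 0.967 = 527
30–39: 483 × 0.944 = 456
40+: 1175 × 0.941 + 1829 × 0.684 = 1106 + 1251 = 2357
Net migration: 0–9 + 165 → 673; 10–19 − 110 → 432; 20–29 − 165 → 362; 30–39 − 165 → 291; 40+ + 165 → 2522
→ [673, 432, 362, 291, 2522]
— Period 3 —
Births: 362 × 0.069 = 25 ; 291 × 0.404 = 118 → 143
10–19: 673 × 0.993 = 668
20–29: 432 × 0.967 = 418
30–39: 362 × 0.944 = 342
40+: 291 × 0.941 + 2522 × 0.684 = 274 + 1725 = 1999
Net migration: 0–9 + 165 → 308; 10–19 − 110 → 558; 20–29 − 165 → 253; 30–39 − 165 → 177; 40+ + 165 → 2164
→ [308, 558, 253, 177, 2164]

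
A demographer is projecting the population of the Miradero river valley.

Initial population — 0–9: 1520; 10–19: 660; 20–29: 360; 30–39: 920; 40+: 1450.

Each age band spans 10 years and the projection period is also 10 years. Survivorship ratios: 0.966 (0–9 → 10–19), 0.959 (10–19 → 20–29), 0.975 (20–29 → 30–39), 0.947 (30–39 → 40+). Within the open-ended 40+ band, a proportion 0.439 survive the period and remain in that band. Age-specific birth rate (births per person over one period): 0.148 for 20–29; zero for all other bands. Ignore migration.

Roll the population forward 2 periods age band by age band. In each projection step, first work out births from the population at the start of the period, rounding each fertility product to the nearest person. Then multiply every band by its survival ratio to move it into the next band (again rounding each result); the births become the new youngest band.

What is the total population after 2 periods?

Numbering the bands 1..5 from youngest to oldest:
[period 1]
Births: 360 × 0.148 = 53
Band 2: 1520 × 0.966 = 1468
Band 3: 660 × 0.959 = 633
Band 4: 360 × 0.975 = 351
Band 5: 920 × 0.947 + 1450 × 0.439 = 871 + 637 = 1508
End of period: [53, 1468, 633, 351, 1508]
[period 2]
Births: 633 × 0.148 = 94
Band 2: 53 × 0.966 = 51
Band 3: 1468 × 0.959 = 1408
Band 4: 633 × 0.975 = 617
Band 5: 351 × 0.947 + 1508 × 0.439 = 332 + 662 = 994
End of period: [94, 51, 1408, 617, 994]
Total after period 2: 94 + 51 + 1408 + 617 + 994 = 3164

3164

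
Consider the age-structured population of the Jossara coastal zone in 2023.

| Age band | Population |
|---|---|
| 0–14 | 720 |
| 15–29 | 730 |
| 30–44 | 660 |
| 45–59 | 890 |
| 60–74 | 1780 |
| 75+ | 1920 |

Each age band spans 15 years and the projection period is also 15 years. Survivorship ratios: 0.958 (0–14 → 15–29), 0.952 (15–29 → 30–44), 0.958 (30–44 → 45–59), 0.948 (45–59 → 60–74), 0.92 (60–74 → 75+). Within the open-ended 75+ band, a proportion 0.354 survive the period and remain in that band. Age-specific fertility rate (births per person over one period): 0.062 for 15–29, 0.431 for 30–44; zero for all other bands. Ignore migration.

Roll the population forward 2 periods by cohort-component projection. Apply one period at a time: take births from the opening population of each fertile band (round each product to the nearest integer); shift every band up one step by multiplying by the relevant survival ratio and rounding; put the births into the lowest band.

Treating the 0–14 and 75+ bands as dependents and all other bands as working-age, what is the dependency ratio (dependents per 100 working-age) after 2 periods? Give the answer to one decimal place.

86.7

After projecting period 1:
Births: 730 × 0.062 = 45 ; 660 × 0.431 = 284 — total 329
15–29: 720 × 0.958 = 690
30–44: 730 × 0.952 = 695
45–59: 660 × 0.958 = 632
60–74: 890 × 0.948 = 844
75+: 1780 × 0.92 + 1920 × 0.354 = 1638 + 680 = 2318
→ [329, 690, 695, 632, 844, 2318]
After projecting period 2:
Births: 690 × 0.062 = 43 ; 695 × 0.431 = 300 — total 343
15–29: 329 × 0.958 = 315
30–44: 690 × 0.952 = 657
45–59: 695 × 0.958 = 666
60–74: 632 × 0.948 = 599
75+: 844 × 0.92 + 2318 × 0.354 = 776 + 821 = 1597
→ [343, 315, 657, 666, 599, 1597]
Dependents (band 0–14 + band 75+) = 343 + 1597 = 1940; working-age = 2237; ratio = 1940/2237 × 100 = 86.7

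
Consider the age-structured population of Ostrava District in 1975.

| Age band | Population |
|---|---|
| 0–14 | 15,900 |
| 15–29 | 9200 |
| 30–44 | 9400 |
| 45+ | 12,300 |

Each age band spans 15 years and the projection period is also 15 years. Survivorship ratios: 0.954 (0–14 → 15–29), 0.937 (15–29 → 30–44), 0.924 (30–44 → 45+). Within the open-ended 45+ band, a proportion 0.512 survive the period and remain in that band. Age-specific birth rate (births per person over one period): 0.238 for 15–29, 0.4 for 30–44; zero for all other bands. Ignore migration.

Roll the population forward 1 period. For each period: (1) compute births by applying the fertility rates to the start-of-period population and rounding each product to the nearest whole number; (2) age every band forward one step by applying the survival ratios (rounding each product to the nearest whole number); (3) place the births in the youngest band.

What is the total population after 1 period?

44723

Numbering the groups 1..4 from youngest to oldest:
— Period 1 —
Births: 9200 × 0.238 = 2190, 9400 × 0.4 = 3760 — total 5950
Group 2: 15900 × 0.954 = 15169
Group 3: 9200 × 0.937 = 8620
Group 4: 9400 × 0.924 + 12300 × 0.512 = 8686 + 6298 = 14984
→ [5950, 15169, 8620, 14984]
Total after period 1: 5950 + 15169 + 8620 + 14984 = 44723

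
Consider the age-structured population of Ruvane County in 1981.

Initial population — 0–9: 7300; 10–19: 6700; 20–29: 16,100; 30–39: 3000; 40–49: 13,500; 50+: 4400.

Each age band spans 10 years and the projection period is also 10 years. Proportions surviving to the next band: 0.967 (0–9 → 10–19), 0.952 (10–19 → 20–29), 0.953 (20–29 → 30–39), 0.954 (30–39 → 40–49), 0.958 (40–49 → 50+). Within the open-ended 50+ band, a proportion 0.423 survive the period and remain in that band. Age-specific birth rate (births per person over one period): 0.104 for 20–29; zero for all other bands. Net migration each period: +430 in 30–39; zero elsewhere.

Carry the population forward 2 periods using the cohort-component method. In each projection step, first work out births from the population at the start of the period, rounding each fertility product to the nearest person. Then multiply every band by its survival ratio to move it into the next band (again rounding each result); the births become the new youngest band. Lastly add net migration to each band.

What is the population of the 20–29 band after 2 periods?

Call the bands 1 to 6, youngest first.
Period 1:
Births: 16100 × 0.104 = 1674
Band 2: 7300 × 0.967 = 7059
Band 3: 6700 × 0.952 = 6378
Band 4: 16100 × 0.953 = 15343
Band 5: 3000 × 0.954 = 2862
Band 6: 13500 × 0.958 + 4400 × 0.423 = 12933 + 1861 = 14794
Net migration: Band 4 + 430 → 15773
End of period: [1674, 7059, 6378, 15773, 2862, 14794]
Period 2:
Births: 6378 × 0.104 = 663
Band 2: 1674 × 0.967 = 1619
Band 3: 7059 × 0.952 = 6720
Band 4: 6378 × 0.953 = 6078
Band 5: 15773 × 0.954 = 15047
Band 6: 2862 × 0.958 + 14794 × 0.423 = 2742 + 6258 = 9000
Net migration: Band 4 + 430 → 6508
End of period: [663, 1619, 6720, 6508, 15047, 9000]

6720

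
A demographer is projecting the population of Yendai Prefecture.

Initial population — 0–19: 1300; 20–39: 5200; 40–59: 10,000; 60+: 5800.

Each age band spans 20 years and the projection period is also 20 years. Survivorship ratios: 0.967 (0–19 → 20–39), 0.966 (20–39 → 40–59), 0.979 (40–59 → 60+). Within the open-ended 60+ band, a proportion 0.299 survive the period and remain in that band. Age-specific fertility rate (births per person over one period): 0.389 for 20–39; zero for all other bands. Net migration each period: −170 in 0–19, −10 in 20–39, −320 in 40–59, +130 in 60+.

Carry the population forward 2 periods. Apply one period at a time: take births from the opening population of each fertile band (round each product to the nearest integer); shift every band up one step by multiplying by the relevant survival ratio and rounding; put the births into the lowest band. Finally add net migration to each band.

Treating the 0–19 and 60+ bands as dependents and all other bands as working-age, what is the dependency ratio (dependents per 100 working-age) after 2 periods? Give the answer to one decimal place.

320.0

After projecting period 1:
Births: 5200 * 0.389 = 2023
20–39: 1300 * 0.967 = 1257
40–59: 5200 * 0.966 = 5023
60+: 10000 * 0.979 + 5800 * 0.299 = 9790 + 1734 = 11524
Net migration: 0–19 − 170 → 1853; 20–39 − 10 → 1247; 40–59 − 320 → 4703; 60+ + 130 → 11654
Giving 1853 / 1247 / 4703 / 11654.
After projecting period 2:
Births: 1247 * 0.389 = 485
20–39: 1853 * 0.967 = 1792
40–59: 1247 * 0.966 = 1205
60+: 4703 * 0.979 + 11654 * 0.299 = 4604 + 3485 = 8089
Net migration: 0–19 − 170 → 315; 20–39 − 10 → 1782; 40–59 − 320 → 885; 60+ + 130 → 8219
Giving 315 / 1782 / 885 / 8219.
Dependents (band 0–19 + band 60+) = 315 + 8219 = 8534; working-age = 2667; ratio = 8534/2667 × 100 = 320.0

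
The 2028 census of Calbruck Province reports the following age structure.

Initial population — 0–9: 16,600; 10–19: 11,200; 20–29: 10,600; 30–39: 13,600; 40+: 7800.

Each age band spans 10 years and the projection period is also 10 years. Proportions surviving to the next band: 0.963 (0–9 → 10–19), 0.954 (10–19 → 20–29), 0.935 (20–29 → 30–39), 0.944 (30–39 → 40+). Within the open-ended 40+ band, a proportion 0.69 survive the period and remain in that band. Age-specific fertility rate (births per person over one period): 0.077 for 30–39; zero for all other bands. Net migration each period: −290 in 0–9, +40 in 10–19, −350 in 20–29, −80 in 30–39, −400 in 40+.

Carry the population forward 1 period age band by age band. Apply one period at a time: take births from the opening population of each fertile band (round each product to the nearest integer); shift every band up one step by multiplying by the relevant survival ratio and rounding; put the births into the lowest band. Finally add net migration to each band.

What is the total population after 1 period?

54769

Call the groups 1 to 5, youngest first.
Period 1.
Births: 13600 * 0.077 = 1047
Group 2: 16600 * 0.963 = 15986
Group 3: 11200 * 0.954 = 10685
Group 4: 10600 * 0.935 = 9911
Group 5: 13600 * 0.944 + 7800 * 0.69 = 12838 + 5382 = 18220
Net migration: Group 1 − 290 → 757; Group 2 + 40 → 16026; Group 3 − 350 → 10335; Group 4 − 80 → 9831; Group 5 − 400 → 17820
Giving 757 / 16026 / 10335 / 9831 / 17820.
Total after period 1: 757 + 16026 + 10335 + 9831 + 17820 = 54769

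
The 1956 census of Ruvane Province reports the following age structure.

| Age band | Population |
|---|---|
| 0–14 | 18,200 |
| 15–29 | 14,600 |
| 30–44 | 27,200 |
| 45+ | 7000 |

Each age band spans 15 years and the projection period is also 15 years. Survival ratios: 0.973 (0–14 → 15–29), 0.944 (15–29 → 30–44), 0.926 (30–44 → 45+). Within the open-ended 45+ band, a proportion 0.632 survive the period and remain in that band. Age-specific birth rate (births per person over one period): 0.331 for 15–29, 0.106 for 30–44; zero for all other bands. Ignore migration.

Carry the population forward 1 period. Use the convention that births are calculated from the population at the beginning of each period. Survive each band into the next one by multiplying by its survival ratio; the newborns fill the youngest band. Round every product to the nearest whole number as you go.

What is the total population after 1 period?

68818

Numbering the bands 1..4 from youngest to oldest:
After projecting period 1:
Births: 14600 * 0.331 = 4833, 27200 * 0.106 = 2883 — total 7716
Band 2: 18200 * 0.973 = 17709
Band 3: 14600 * 0.944 = 13782
Band 4: 27200 * 0.926 + 7000 * 0.632 = 25187 + 4424 = 29611
Population now: 0–14=7716, 15–29=17709, 30–44=13782, 45+=29611
Total after period 1: 7716 + 17709 + 13782 + 29611 = 68818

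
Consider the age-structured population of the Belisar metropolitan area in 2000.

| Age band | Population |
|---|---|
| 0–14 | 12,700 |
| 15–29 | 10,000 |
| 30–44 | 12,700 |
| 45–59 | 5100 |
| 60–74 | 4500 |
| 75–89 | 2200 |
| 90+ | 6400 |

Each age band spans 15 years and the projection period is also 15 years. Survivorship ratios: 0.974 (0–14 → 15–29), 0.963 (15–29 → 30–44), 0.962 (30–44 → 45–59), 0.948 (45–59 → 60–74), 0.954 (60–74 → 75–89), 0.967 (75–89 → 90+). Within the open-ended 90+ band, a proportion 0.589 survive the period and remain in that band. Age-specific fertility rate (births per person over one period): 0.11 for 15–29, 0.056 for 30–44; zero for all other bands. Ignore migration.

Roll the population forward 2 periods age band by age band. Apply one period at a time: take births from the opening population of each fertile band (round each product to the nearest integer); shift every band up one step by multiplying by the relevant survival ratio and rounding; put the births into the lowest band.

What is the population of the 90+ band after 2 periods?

7624

(Groups numbered youngest = 1 to oldest = 7.)
After projecting period 1:
Births: 10000 × 0.11 = 1100, 12700 × 0.056 = 711 → 1811
Group 2: 12700 × 0.974 = 12370
Group 3: 10000 × 0.963 = 9630
Group 4: 12700 × 0.962 = 12217
Group 5: 5100 × 0.948 = 4835
Group 6: 4500 × 0.954 = 4293
Group 7: 2200 × 0.967 + 6400 × 0.589 = 2127 + 3770 = 5897
Population now: 0–14=1811, 15–29=12370, 30–44=9630, 45–59=12217, 60–74=4835, 75–89=4293, 90+=5897
After projecting period 2:
Births: 12370 × 0.11 = 1361, 9630 × 0.056 = 539 → 1900
Group 2: 1811 × 0.974 = 1764
Group 3: 12370 × 0.963 = 11912
Group 4: 9630 × 0.962 = 9264
Group 5: 12217 × 0.948 = 11582
Group 6: 4835 × 0.954 = 4613
Group 7: 4293 × 0.967 + 5897 × 0.589 = 4151 + 3473 = 7624
Population now: 0–14=1900, 15–29=1764, 30–44=11912, 45–59=9264, 60–74=11582, 75–89=4613, 90+=7624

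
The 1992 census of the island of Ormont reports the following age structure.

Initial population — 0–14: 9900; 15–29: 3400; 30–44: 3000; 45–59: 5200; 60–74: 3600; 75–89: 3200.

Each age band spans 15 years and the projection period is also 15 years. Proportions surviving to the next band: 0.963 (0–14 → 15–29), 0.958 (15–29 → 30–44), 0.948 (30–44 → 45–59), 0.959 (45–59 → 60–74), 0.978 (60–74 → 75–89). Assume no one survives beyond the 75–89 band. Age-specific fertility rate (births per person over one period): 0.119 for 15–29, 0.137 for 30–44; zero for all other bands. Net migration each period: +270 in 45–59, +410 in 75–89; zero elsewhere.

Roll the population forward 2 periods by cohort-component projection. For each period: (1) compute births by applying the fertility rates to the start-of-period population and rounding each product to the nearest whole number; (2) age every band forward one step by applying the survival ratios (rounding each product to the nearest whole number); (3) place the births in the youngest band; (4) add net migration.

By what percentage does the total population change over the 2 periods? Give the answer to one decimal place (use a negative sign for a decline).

After projecting period 1:
Births: 3400 × 0.119 = 405  |  3000 × 0.137 = 411 — total 816
15–29: 9900 × 0.963 = 9534
30–44: 3400 × 0.958 = 3257
45–59: 3000 × 0.948 = 2844
60–74: 5200 × 0.959 = 4987
75–89: 3600 × 0.978 = 3521
Net migration: 45–59 + 270 → 3114; 75–89 + 410 → 3931
Giving 816 / 9534 / 3257 / 3114 / 4987 / 3931.
After projecting period 2:
Births: 9534 × 0.119 = 1135  |  3257 × 0.137 = 446 — total 1581
15–29: 816 × 0.963 = 786
30–44: 9534 × 0.958 = 9134
45–59: 3257 × 0.948 = 3088
60–74: 3114 × 0.959 = 2986
75–89: 4987 × 0.978 = 4877
Net migration: 45–59 + 270 → 3358; 75–89 + 410 → 5287
Giving 1581 / 786 / 9134 / 3358 / 2986 / 5287.
Total: 28300 → 23132; change = -5168; percentage change = -18.3%

-18.3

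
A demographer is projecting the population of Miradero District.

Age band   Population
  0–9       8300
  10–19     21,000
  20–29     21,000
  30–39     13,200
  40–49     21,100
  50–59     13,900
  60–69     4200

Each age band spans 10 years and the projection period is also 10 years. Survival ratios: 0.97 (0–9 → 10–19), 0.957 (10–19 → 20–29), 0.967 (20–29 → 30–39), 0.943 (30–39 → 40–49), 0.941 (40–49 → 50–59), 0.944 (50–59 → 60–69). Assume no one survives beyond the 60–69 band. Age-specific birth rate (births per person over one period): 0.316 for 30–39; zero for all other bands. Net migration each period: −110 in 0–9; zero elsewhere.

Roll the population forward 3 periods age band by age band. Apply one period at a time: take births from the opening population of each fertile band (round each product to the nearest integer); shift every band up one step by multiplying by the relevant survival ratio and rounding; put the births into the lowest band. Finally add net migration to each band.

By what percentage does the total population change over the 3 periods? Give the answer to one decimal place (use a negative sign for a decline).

(Groups numbered youngest = 1 to oldest = 7.)
— Period 1 —
Births: 13200 × 0.316 = 4171
Group 2: 8300 × 0.97 = 8051
Group 3: 21000 × 0.957 = 20097
Group 4: 21000 × 0.967 = 20307
Group 5: 13200 × 0.943 = 12448
Group 6: 21100 × 0.941 = 19855
Group 7: 13900 × 0.944 = 13122
Net migration: Group 1 − 110 → 4061
→ [4061, 8051, 20097, 20307, 12448, 19855, 13122]
— Period 2 —
Births: 20307 × 0.316 = 6417
Group 2: 4061 × 0.97 = 3939
Group 3: 8051 × 0.957 = 7705
Group 4: 20097 × 0.967 = 19434
Group 5: 20307 × 0.943 = 19150
Group 6: 12448 × 0.941 = 11714
Group 7: 19855 × 0.944 = 18743
Net migration: Group 1 − 110 → 6307
→ [6307, 3939, 7705, 19434, 19150, 11714, 18743]
— Period 3 —
Births: 19434 × 0.316 = 6141
Group 2: 6307 × 0.97 = 6118
Group 3: 3939 × 0.957 = 3770
Group 4: 7705 × 0.967 = 7451
Group 5: 19434 × 0.943 = 18326
Group 6: 19150 × 0.941 = 18020
Group 7: 11714 × 0.944 = 11058
Net migration: Group 1 − 110 → 6031
→ [6031, 6118, 3770, 7451, 18326, 18020, 11058]
Total: 102700 → 70774; change = -31926; percentage change = -31.1%

-31.1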